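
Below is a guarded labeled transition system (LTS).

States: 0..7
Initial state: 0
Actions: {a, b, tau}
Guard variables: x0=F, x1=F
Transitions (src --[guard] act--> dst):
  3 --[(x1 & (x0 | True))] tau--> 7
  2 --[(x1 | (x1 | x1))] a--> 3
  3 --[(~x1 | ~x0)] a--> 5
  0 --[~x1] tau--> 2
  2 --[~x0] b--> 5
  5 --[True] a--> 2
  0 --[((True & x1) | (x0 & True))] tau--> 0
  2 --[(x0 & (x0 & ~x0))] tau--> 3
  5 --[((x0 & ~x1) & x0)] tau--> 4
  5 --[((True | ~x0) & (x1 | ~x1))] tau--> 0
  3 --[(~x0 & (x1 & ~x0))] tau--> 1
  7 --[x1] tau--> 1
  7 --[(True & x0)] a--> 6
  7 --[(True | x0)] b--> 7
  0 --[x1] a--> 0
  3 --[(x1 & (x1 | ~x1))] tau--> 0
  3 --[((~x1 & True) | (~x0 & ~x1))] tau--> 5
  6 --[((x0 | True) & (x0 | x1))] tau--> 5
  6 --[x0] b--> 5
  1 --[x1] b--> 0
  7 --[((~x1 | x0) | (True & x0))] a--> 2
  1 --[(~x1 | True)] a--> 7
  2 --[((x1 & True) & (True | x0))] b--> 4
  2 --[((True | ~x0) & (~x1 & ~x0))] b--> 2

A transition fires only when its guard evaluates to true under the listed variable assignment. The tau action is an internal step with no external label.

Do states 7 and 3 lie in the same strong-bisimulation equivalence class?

Answer: NOT BISIMILAR

Trace:
Bisimulation quotient by refinement:
  round 0: {{0,1,2,3,4,5,6,7}}
  round 1: {{0},{1},{2},{3,5},{4,6},{7}}
  round 2: {{0},{1},{2},{3},{4,6},{5},{7}}
stable after 3 split(s): 7 block(s)
[7]={7}  [3]={3}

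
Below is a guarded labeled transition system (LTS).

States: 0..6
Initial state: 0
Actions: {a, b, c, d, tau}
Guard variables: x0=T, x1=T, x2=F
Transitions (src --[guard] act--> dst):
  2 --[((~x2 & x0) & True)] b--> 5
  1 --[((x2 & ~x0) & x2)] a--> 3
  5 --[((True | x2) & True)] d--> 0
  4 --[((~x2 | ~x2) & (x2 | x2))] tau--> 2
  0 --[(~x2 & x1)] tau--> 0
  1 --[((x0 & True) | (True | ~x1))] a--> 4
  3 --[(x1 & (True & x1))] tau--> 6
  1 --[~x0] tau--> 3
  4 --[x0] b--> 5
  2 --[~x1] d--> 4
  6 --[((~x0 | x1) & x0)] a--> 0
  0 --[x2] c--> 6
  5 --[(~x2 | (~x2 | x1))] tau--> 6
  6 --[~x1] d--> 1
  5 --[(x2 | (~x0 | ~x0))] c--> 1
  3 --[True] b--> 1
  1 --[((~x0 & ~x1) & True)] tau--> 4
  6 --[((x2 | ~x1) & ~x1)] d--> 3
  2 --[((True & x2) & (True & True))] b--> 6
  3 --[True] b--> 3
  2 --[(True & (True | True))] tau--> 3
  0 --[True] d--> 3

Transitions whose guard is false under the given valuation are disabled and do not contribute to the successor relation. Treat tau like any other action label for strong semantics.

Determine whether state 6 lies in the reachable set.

Answer: REACHABLE

Trace:
After dropping false guards: 12 live edges.
depth 0: {0}
depth 1: {3}  now seen {0,3}
depth 2: {1,6}  now seen {0,1,3,6}
depth 3: {4}  now seen {0,1,3,4,6}
depth 4: {5}  now seen {0,1,3,4,5,6}
Reach set: {0,1,3,4,5,6}
trace reaching 6: d·tau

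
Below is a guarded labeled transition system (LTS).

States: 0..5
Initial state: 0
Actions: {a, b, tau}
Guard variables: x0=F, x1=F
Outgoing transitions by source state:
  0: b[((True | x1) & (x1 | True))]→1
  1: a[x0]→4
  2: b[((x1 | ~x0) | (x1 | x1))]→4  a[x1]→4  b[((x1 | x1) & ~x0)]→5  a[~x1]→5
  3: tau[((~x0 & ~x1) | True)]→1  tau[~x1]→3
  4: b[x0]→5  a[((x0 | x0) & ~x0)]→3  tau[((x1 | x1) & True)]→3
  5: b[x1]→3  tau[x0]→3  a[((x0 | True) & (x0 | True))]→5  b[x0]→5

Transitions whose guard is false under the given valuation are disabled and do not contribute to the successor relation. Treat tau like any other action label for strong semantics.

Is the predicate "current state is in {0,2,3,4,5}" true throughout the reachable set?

Allowed set {0,2,3,4,5}
R = {0,1}
  0: ok
  1: ✗ unsafe
witness against invariant: b → 1

Answer: INVARIANT VIOLATED at state 1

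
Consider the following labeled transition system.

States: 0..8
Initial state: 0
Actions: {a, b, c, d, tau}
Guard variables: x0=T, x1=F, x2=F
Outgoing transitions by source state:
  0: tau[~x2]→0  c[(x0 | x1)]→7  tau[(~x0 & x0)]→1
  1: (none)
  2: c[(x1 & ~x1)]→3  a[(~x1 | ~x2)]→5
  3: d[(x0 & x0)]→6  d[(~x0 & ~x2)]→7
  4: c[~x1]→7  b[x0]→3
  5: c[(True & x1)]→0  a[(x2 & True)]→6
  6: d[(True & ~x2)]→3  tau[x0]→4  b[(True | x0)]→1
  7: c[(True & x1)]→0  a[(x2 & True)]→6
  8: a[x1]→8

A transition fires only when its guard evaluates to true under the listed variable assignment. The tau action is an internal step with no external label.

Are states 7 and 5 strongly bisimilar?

Refine partition for ~:
  round 0: {{0,1,2,3,4,5,6,7,8}}
  round 1: {{0},{1,5,7,8},{2},{3},{4},{6}}
stable after 2 split(s): 6 block(s)
class of 7: {1,5,7,8}; class of 5: {1,5,7,8}

Answer: BISIMILAR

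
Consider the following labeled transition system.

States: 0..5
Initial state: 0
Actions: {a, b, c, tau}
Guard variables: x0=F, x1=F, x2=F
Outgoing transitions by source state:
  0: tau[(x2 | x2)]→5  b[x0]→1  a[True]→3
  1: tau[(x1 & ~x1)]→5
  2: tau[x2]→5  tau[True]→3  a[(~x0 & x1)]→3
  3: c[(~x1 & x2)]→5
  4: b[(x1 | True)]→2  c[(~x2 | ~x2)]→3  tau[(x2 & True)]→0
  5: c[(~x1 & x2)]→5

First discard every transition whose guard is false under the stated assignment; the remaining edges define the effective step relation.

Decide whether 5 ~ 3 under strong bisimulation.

Refine partition for ~:
  π0 = {{0,1,2,3,4,5}}
  π1 = {{0},{1,3,5},{2},{4}}
4 equivalence class(es) (converged in 2)
class of 5: {1,3,5}; class of 3: {1,3,5}

Answer: BISIMILAR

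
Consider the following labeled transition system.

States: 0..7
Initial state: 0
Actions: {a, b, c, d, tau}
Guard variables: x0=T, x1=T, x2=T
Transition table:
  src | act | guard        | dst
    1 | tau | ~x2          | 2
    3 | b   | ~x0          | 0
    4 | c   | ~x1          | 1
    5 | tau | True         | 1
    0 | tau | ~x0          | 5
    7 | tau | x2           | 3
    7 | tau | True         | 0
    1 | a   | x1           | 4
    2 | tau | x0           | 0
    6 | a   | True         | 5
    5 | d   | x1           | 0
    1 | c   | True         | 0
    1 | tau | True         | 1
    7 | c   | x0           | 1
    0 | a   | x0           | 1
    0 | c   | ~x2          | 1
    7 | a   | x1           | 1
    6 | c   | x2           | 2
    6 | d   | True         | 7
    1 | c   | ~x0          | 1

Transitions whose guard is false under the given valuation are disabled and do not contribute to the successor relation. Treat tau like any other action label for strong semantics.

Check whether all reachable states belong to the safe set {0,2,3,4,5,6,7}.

Answer: INVARIANT VIOLATED at state 1

Trace:
Inv-set: {0,2,3,4,5,6,7}
Reach set: {0,1,4}
  0: ✓
  1: outside
  4: ✓
witness against invariant: a → 1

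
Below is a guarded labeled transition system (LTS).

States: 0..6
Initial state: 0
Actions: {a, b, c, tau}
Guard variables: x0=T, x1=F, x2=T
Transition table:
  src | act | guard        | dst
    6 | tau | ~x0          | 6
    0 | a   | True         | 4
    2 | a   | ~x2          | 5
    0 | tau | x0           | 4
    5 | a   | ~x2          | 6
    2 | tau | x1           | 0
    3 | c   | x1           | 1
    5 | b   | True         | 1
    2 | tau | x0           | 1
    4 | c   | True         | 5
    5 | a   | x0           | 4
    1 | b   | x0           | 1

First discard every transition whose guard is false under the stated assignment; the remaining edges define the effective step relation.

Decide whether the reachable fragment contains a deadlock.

Answer: DEADLOCK-FREE

Analysis:
Reachable = {0,1,4,5}
  0: a→4  tau→4  [deg 2]
  1: b→1  [deg 1]
  4: c→5  [deg 1]
  5: a→4  b→1  [deg 2]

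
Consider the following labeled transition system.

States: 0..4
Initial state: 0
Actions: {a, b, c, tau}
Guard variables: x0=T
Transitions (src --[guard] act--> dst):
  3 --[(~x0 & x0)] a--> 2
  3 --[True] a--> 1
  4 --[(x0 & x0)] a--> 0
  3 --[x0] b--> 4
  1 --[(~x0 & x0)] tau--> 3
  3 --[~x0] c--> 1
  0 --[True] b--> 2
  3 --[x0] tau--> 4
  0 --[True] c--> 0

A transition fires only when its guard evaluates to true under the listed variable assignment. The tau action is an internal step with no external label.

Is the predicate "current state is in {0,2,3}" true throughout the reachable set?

Answer: INVARIANT HOLDS

Working:
Safe = {0,2,3}
Reachable = {0,2}
  0: safe
  2: safe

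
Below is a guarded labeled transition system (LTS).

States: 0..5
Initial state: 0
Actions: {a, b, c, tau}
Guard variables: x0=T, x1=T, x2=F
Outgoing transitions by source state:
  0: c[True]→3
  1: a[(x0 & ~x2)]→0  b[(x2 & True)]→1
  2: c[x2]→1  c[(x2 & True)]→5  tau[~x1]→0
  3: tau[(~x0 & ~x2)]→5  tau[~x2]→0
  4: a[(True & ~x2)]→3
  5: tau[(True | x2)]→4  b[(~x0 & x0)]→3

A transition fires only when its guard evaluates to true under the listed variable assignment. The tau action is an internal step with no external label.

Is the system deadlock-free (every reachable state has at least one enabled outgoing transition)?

Reachable = {0,3}
  0: c→3  [1 out]
  3: tau→0  [1 out]

Answer: DEADLOCK-FREE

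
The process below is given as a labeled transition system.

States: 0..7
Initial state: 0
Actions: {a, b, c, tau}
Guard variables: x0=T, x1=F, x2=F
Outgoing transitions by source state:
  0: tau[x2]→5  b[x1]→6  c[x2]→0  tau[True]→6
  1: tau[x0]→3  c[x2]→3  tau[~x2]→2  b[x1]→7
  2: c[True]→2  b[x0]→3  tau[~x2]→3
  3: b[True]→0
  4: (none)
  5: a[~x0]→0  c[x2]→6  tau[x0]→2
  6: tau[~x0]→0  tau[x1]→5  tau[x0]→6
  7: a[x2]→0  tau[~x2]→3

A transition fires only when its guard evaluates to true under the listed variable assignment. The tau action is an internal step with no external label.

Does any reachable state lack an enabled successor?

Answer: DEADLOCK-FREE

Trace:
R = {0,6}
  0: tau→6  [1 out]
  6: tau→6  [1 out]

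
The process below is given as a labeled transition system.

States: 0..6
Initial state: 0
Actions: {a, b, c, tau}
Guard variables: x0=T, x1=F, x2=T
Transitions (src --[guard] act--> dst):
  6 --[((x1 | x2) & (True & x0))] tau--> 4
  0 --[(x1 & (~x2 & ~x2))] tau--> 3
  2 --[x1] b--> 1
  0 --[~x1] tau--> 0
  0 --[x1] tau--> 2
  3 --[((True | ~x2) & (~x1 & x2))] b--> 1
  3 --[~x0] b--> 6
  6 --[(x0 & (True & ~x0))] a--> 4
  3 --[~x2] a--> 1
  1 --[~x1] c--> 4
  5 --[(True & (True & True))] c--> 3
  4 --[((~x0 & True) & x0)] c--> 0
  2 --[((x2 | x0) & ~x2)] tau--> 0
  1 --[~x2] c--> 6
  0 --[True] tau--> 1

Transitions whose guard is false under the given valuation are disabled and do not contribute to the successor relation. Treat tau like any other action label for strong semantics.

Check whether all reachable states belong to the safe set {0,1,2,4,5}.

Answer: INVARIANT HOLDS

Trace:
Inv-set: {0,1,2,4,5}
Reachable = {0,1,4}
  0: safe
  1: safe
  4: safe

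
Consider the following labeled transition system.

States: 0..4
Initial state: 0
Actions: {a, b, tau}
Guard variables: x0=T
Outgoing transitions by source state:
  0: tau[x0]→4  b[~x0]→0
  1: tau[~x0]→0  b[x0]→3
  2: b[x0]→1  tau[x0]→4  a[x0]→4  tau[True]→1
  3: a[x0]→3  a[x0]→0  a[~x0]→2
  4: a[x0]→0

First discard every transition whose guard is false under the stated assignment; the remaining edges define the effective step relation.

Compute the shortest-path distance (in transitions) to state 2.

Breadth-first toward 2:
  Layer 0: {0}
  Layer 1: {4}
2 never appears.

Answer: UNREACHABLE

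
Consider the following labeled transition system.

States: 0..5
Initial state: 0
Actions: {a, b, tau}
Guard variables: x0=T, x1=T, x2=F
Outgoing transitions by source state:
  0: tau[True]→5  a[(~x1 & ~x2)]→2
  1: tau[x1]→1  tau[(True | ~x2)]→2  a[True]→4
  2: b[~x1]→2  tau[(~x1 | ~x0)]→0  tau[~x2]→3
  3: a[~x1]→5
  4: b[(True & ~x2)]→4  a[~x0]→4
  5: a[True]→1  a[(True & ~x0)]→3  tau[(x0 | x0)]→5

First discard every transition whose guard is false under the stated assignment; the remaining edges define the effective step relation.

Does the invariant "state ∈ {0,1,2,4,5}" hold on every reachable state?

Safe = {0,1,2,4,5}
Reachable = {0,1,2,3,4,5}
  0: ok
  1: ok
  2: ok
  3: VIOLATES
  4: ok
  5: ok
reach 3 via tau·a·tau·tau — violates

Answer: INVARIANT VIOLATED at state 3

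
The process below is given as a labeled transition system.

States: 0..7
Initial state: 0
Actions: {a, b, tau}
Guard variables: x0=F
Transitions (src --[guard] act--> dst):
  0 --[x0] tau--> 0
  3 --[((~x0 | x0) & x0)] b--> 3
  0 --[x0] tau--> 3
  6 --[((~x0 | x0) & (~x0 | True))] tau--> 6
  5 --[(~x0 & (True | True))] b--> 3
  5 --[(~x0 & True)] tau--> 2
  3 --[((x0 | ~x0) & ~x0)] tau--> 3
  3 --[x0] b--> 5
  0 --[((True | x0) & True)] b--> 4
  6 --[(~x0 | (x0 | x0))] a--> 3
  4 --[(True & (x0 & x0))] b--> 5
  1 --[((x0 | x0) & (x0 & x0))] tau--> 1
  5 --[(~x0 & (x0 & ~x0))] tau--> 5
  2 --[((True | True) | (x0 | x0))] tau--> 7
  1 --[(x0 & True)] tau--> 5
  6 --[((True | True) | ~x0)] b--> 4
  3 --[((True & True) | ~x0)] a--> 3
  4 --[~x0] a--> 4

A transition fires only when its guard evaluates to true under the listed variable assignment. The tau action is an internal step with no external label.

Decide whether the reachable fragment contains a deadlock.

R = {0,4}
  0: b→4  [1 out]
  4: a→4  [1 out]

Answer: DEADLOCK-FREE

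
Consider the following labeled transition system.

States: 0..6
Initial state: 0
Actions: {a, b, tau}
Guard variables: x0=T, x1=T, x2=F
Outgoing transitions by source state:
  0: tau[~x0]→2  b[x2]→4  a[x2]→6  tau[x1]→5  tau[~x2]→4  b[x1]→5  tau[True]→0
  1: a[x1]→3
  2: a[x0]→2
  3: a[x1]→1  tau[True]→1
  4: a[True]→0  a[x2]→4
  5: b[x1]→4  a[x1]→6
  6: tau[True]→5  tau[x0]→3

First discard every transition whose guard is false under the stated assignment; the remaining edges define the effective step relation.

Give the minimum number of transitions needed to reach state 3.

Answer: 3

Working:
Breadth-first toward 3:
  Layer 0: {0}
  Layer 1: {4,5}
  Layer 2: {6}
  Layer 3: {3}
first hit 3 at d=3 via b·a·tau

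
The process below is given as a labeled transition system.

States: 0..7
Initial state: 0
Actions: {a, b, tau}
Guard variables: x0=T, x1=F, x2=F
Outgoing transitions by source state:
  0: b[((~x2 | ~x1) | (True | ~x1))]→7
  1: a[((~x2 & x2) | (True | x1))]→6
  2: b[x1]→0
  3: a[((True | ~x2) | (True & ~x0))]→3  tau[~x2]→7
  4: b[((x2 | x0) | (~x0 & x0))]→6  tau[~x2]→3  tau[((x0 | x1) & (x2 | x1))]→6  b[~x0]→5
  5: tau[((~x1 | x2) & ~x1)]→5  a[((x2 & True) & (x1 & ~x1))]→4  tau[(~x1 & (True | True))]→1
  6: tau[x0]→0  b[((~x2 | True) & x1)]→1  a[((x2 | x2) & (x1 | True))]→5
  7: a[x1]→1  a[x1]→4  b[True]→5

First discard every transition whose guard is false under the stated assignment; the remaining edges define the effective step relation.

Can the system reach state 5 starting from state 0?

10 transition(s) survive guard evaluation.
depth 0: {0}
depth 1: {7}  cumulative {0,7}
depth 2: {5}  cumulative {0,5,7}
depth 3: {1}  cumulative {0,1,5,7}
depth 4: {6}  cumulative {0,1,5,6,7}
Reach set: {0,1,5,6,7}
trace reaching 5: b·b

Answer: REACHABLE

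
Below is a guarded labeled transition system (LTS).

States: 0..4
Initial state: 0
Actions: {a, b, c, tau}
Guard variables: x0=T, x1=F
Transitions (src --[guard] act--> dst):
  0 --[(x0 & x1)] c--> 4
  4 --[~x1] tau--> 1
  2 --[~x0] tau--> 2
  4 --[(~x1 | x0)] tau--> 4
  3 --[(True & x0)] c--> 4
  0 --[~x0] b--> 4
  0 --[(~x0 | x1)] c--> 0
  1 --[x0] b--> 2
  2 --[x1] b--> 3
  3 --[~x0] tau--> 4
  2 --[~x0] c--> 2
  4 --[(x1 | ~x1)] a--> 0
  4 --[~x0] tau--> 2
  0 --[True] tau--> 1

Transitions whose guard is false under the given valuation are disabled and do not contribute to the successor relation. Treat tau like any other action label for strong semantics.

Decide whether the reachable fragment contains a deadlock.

R = {0,1,2}
  0: tau→1  [deg 1]
  1: b→2  [deg 1]
  2: ∅  [deadlock]
Path to 2: tau·b

Answer: DEADLOCK at state 2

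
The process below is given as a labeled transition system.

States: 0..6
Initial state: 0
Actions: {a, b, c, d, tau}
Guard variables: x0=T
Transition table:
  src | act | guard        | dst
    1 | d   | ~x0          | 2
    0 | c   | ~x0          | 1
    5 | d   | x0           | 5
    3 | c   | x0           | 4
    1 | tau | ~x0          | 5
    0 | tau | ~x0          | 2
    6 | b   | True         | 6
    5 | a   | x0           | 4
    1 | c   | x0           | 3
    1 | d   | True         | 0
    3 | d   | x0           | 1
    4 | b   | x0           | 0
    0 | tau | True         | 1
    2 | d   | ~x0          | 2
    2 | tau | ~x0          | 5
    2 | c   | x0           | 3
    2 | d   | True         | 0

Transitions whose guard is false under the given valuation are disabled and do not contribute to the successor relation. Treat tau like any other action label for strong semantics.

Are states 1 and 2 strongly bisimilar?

Answer: BISIMILAR

Trace:
Bisimulation quotient by refinement:
  round 0: {{0,1,2,3,4,5,6}}
  round 1: {{0},{1,2,3},{4,6},{5}}
  round 2: {{0},{1,2},{3},{4},{5},{6}}
6 equivalence class(es) (converged in 3)
[1]={1,2}  [2]={1,2}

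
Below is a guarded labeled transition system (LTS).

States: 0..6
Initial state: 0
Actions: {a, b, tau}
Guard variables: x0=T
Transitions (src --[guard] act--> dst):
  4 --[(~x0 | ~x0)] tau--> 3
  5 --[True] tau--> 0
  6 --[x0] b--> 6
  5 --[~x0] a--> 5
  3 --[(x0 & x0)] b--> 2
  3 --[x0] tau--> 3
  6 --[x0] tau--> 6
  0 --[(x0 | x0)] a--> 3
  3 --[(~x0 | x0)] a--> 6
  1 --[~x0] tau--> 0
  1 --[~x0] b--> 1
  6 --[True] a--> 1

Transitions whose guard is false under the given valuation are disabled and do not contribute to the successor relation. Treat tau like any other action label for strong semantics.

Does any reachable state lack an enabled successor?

R = {0,1,2,3,6}
  0: a→3  [1 out]
  1: ∅  [STUCK]
  2: ∅  [STUCK]
  3: a→6  b→2  tau→3  [3 out]
  6: a→1  b→6  tau→6  [3 out]
trace reaching 1: a·a·a

Answer: DEADLOCK at state 1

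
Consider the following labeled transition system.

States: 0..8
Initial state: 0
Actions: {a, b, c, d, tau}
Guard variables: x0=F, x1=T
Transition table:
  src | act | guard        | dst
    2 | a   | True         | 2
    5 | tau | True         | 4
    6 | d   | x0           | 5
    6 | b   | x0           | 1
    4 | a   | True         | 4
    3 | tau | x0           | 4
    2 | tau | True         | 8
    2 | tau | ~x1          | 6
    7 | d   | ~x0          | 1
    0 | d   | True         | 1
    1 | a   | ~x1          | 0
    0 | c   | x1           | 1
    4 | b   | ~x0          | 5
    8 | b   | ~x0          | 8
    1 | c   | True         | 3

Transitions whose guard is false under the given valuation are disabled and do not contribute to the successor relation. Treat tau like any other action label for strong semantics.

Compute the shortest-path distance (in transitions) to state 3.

BFS to 3:
  L0 = {0}
  L1 = {1}
  L2 = {3}
first hit 3 at d=2 via c·c

Answer: 2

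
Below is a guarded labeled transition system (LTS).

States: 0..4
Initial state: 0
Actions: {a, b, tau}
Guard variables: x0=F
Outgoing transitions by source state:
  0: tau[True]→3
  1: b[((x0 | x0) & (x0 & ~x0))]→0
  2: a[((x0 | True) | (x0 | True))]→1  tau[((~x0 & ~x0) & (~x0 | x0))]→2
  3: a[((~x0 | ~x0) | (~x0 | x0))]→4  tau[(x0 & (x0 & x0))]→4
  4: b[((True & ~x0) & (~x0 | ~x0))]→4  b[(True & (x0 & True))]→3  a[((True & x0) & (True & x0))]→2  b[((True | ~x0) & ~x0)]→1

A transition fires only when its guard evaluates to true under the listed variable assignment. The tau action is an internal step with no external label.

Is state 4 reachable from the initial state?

Guard filter leaves 6 enabled edge(s).
Layer 0: {0}
Layer 1: {3}  cumulative {0,3}
Layer 2: {4}  cumulative {0,3,4}
Layer 3: {1}  cumulative {0,1,3,4}
Reachable = {0,1,3,4}
trace reaching 4: tau·a

Answer: REACHABLE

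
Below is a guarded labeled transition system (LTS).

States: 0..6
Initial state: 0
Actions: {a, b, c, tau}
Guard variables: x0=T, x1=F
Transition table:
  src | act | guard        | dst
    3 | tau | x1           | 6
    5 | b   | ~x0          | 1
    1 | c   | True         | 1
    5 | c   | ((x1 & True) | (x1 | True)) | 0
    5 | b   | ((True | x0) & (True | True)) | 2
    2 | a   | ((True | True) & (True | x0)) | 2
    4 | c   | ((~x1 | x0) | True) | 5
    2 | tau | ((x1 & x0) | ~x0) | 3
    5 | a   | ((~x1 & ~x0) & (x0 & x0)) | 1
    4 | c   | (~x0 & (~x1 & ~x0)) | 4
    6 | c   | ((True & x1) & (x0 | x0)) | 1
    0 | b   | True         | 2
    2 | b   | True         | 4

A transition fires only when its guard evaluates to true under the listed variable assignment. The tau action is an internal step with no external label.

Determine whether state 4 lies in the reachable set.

Answer: REACHABLE

Analysis:
7 transition(s) survive guard evaluation.
depth 0: {0}
depth 1: {2}  cumulative {0,2}
depth 2: {4}  cumulative {0,2,4}
depth 3: {5}  cumulative {0,2,4,5}
Reach set: {0,2,4,5}
witness 4: b·b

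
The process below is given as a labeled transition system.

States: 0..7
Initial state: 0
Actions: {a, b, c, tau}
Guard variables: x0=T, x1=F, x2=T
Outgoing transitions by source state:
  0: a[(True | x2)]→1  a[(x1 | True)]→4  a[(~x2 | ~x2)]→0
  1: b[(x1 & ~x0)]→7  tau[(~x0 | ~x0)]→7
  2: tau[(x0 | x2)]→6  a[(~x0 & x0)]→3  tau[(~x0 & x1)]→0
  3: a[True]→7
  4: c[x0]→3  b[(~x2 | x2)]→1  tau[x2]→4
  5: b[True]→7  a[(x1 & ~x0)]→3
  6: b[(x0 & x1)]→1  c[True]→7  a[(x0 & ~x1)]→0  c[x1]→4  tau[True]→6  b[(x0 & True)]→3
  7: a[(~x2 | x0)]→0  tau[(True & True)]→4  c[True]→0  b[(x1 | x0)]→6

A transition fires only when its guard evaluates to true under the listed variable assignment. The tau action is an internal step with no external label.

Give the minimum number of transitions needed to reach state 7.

Breadth-first toward 7:
  depth 0: {0}
  depth 1: {1,4}
  depth 2: {3}
  depth 3: {7}
depth(7)=3, e.g. a·c·a

Answer: 3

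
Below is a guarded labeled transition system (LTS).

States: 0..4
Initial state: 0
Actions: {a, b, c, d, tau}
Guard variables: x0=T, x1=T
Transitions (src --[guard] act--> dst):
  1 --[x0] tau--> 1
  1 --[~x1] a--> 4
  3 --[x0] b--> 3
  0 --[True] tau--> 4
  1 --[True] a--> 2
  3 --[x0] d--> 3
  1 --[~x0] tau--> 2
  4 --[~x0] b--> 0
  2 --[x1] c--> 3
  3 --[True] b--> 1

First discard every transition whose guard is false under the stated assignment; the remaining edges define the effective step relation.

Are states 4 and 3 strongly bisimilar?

Answer: NOT BISIMILAR

Working:
Refine partition for ~:
  π0 = {{0,1,2,3,4}}
  π1 = {{0},{1},{2},{3},{4}}
stable after 2 split(s): 5 block(s)
class of 4: {4}; class of 3: {3}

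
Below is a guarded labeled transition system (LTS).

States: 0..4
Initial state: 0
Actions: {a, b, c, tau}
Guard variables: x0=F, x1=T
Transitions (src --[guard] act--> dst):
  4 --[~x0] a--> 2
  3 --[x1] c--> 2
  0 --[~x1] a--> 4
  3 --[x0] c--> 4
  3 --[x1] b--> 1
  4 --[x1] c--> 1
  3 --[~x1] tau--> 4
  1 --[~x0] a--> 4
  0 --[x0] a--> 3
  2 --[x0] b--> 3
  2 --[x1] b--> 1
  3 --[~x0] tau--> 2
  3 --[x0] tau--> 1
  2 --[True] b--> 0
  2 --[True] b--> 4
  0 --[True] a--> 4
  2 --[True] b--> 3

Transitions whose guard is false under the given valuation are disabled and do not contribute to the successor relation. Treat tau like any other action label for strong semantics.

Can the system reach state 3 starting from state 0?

Guard filter leaves 11 enabled edge(s).
L0 = {0}
L1 = {4}  total {0,4}
L2 = {1,2}  total {0,1,2,4}
L3 = {3}  total {0,1,2,3,4}
Reach set: {0,1,2,3,4}
Path to 3: a·a·b

Answer: REACHABLE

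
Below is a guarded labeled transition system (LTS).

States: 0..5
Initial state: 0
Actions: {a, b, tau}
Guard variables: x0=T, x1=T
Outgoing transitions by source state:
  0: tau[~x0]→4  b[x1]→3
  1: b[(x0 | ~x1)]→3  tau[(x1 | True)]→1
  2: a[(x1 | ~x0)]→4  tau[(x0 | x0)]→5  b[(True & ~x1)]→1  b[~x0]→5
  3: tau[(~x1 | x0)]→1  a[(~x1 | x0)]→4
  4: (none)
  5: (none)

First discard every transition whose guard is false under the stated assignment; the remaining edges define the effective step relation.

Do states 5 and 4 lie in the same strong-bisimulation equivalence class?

Refine partition for ~:
  P[0] = {{0,1,2,3,4,5}}
  P[1] = {{0},{1},{2,3},{4,5}}
  P[2] = {{0},{1},{2},{3},{4,5}}
stable after 3 split(s): 5 block(s)
[5]={4,5}  [4]={4,5}

Answer: BISIMILAR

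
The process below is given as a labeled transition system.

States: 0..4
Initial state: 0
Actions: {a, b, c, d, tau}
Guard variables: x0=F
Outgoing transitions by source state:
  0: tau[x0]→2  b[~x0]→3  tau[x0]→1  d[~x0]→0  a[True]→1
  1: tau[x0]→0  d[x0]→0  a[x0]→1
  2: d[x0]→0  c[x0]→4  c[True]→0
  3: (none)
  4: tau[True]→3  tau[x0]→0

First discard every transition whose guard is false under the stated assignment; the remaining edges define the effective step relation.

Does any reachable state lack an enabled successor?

R = {0,1,3}
  0: a→1  b→3  d→0  [deg 3]
  1: ∅  [no exit]
  3: ∅  [no exit]
Path to 1: a

Answer: DEADLOCK at state 1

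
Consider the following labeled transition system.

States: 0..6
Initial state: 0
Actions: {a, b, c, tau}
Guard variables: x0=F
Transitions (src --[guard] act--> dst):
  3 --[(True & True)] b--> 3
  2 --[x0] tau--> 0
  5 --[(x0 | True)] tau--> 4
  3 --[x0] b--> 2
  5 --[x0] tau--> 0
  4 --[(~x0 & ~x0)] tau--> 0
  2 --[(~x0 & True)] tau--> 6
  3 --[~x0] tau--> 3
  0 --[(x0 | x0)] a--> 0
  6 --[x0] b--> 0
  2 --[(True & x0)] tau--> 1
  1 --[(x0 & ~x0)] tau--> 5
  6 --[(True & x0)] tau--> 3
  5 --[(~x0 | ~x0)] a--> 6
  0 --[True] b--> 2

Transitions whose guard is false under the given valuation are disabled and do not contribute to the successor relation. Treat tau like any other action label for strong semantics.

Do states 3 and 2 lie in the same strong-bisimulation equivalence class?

Answer: NOT BISIMILAR

Analysis:
Compute ~ classes (split until stable):
  P[0] = {{0,1,2,3,4,5,6}}
  P[1] = {{0},{1,6},{2,4},{3},{5}}
  P[2] = {{0},{1,6},{2},{3},{4},{5}}
Fixed point at round 3; 6 class(es).
[3]={3}  [2]={2}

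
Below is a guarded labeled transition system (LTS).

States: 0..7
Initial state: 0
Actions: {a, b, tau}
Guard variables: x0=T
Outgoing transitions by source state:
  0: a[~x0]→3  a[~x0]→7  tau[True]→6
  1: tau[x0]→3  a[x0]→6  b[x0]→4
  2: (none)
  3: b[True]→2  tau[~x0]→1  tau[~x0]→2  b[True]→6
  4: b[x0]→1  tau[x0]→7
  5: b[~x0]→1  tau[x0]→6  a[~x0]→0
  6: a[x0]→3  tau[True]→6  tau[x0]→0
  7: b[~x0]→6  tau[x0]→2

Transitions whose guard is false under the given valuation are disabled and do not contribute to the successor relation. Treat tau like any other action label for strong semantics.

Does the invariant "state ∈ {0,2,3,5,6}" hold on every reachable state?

Answer: INVARIANT HOLDS

Trace:
Inv-set: {0,2,3,5,6}
Reach set: {0,2,3,6}
  0: ok
  2: ok
  3: ok
  6: ok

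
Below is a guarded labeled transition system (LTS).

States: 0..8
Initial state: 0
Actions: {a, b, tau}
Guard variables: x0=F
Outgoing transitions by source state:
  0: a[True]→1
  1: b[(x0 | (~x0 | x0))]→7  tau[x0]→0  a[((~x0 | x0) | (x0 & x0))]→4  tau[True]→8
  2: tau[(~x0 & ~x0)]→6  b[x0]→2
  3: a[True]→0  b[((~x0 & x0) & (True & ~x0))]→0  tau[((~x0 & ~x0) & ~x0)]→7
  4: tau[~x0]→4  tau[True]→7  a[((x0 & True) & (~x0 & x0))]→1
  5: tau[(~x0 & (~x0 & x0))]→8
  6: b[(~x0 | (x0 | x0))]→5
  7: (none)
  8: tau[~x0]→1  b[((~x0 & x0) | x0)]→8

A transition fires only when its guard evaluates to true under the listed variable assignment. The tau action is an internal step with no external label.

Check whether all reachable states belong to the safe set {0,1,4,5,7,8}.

Inv-set: {0,1,4,5,7,8}
R = {0,1,4,7,8}
  0: ok
  1: ok
  4: ok
  7: ok
  8: ok

Answer: INVARIANT HOLDS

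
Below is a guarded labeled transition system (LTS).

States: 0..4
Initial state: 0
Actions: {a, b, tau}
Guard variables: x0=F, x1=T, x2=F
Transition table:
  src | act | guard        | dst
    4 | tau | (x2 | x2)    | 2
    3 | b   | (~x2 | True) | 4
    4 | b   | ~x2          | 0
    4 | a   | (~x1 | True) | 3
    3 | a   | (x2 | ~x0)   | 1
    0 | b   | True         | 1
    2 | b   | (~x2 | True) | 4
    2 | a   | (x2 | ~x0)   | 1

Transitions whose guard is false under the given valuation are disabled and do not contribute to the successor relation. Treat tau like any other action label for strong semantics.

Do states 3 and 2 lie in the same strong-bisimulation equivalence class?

Answer: BISIMILAR

Working:
Bisimulation quotient by refinement:
  P[0] = {{0,1,2,3,4}}
  P[1] = {{0},{1},{2,3,4}}
  P[2] = {{0},{1},{2,3},{4}}
4 equivalence class(es) (converged in 3)
class of 3: {2,3}; class of 2: {2,3}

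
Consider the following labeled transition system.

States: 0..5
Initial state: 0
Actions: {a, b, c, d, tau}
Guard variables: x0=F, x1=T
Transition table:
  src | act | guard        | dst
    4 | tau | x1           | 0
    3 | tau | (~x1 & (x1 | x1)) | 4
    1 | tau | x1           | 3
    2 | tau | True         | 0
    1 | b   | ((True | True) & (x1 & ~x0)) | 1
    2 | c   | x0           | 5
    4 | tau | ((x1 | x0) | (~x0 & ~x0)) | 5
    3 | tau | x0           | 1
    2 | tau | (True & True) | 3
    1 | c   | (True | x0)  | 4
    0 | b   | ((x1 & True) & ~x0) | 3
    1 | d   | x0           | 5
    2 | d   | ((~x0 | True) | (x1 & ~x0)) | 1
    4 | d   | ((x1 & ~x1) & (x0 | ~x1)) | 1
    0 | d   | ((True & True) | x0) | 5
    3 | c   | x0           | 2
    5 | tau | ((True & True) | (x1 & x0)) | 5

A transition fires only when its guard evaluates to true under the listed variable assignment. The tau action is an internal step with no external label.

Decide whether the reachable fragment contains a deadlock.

Answer: DEADLOCK at state 3

Working:
Reach set: {0,3,5}
  0: b→3  d→5  [2 exit(s)]
  3: ∅  [no exit]
  5: tau→5  [1 exit(s)]
trace reaching 3: b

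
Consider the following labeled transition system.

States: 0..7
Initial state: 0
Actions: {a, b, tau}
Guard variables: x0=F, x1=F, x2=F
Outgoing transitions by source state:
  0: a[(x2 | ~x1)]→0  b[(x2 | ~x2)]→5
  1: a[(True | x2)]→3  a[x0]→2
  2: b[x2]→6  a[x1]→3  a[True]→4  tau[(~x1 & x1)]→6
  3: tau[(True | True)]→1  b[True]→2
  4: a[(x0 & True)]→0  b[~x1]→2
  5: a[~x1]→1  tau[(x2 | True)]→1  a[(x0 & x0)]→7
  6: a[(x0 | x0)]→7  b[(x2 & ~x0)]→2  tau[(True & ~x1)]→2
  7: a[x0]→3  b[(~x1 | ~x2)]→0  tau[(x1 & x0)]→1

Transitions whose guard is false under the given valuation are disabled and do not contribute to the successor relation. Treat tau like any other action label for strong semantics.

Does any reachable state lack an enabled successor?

Reach set: {0,1,2,3,4,5}
  0: a→0  b→5  [deg 2]
  1: a→3  [deg 1]
  2: a→4  [deg 1]
  3: b→2  tau→1  [deg 2]
  4: b→2  [deg 1]
  5: a→1  tau→1  [deg 2]

Answer: DEADLOCK-FREE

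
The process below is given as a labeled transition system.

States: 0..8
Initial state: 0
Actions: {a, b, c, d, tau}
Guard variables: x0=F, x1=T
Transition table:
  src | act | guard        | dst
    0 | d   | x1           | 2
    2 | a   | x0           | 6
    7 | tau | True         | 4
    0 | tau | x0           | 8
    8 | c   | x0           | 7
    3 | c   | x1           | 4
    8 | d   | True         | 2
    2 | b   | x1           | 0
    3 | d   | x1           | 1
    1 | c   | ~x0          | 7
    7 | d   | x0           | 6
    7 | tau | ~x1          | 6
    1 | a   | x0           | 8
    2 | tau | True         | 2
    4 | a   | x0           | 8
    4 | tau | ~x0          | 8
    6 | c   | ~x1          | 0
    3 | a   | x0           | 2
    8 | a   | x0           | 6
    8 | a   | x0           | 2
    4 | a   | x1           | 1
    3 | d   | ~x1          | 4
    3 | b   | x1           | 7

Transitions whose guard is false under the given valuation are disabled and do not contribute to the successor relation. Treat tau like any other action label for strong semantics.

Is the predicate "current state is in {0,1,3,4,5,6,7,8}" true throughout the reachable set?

Allowed set {0,1,3,4,5,6,7,8}
Reachable = {0,2}
  0: safe
  2: outside
counterexample path to 2: d

Answer: INVARIANT VIOLATED at state 2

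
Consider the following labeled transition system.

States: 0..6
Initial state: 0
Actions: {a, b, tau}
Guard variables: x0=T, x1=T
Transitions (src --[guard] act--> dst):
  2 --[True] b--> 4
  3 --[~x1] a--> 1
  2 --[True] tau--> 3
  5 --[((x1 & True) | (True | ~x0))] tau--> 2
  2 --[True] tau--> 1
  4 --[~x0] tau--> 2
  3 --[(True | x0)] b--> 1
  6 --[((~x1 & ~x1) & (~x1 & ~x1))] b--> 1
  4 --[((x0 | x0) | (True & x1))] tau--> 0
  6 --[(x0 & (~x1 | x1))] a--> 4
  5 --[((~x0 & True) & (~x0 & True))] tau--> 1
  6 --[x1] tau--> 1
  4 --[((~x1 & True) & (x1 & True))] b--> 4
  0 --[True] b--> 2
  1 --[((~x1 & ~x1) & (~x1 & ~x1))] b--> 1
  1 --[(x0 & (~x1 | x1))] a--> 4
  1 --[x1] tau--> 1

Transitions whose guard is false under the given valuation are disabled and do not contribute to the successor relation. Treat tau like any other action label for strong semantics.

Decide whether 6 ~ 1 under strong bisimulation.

Answer: BISIMILAR

Working:
Bisimulation quotient by refinement:
  π0 = {{0,1,2,3,4,5,6}}
  π1 = {{0,3},{1,6},{2},{4,5}}
  π2 = {{0},{1,6},{2},{3},{4},{5}}
Fixed point at round 3; 6 class(es).
class of 6: {1,6}; class of 1: {1,6}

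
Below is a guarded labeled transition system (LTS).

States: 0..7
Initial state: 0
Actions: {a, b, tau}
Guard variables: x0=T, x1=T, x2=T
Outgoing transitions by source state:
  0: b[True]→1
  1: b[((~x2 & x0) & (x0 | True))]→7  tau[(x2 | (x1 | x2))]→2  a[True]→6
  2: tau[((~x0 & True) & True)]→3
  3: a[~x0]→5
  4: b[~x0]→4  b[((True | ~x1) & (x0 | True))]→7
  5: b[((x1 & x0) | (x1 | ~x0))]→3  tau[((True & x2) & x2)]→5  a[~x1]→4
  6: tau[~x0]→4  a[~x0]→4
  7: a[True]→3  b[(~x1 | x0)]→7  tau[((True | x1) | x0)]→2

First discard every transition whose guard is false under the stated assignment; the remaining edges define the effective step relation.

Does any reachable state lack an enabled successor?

R = {0,1,2,6}
  0: b→1  [1 exit(s)]
  1: a→6  tau→2  [2 exit(s)]
  2: ∅  [deadlock]
  6: ∅  [deadlock]
trace reaching 2: b·tau

Answer: DEADLOCK at state 2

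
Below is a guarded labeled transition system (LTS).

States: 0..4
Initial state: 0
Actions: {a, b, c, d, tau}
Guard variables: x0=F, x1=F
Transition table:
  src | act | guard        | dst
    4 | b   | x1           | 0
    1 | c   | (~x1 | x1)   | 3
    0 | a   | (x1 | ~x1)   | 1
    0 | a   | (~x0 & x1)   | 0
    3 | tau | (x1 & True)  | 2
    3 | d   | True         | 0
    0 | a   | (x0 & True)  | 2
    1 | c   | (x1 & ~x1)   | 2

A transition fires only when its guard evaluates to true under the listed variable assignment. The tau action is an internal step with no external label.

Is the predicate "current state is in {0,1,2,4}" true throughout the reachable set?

Answer: INVARIANT VIOLATED at state 3

Working:
Allowed set {0,1,2,4}
Reachable = {0,1,3}
  0: ok
  1: ok
  3: ✗ unsafe
reach 3 via a·c — violates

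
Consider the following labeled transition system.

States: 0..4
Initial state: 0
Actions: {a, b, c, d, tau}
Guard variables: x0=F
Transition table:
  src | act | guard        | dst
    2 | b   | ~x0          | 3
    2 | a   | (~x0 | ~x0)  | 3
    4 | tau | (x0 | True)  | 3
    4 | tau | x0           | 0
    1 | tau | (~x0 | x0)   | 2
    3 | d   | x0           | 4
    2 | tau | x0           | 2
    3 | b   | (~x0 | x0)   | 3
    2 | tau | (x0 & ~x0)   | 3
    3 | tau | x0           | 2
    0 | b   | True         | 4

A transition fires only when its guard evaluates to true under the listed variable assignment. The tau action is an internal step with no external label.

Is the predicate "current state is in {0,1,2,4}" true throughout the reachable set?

Safe = {0,1,2,4}
R = {0,3,4}
  0: ✓
  3: ✗ unsafe
  4: ✓
witness against invariant: b·tau → 3

Answer: INVARIANT VIOLATED at state 3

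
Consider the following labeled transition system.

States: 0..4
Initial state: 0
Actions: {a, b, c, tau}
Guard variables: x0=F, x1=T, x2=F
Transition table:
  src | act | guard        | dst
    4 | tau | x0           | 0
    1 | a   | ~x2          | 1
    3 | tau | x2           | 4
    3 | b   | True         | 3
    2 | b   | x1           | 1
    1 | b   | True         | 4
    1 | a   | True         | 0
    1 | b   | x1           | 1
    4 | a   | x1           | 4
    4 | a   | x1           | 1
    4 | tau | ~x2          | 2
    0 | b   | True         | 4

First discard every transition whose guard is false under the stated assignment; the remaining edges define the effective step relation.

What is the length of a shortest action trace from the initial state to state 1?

Answer: 2

Analysis:
BFS to 1:
  Layer 0: {0}
  Layer 1: {4}
  Layer 2: {1,2}
first hit 1 at d=2 via b·a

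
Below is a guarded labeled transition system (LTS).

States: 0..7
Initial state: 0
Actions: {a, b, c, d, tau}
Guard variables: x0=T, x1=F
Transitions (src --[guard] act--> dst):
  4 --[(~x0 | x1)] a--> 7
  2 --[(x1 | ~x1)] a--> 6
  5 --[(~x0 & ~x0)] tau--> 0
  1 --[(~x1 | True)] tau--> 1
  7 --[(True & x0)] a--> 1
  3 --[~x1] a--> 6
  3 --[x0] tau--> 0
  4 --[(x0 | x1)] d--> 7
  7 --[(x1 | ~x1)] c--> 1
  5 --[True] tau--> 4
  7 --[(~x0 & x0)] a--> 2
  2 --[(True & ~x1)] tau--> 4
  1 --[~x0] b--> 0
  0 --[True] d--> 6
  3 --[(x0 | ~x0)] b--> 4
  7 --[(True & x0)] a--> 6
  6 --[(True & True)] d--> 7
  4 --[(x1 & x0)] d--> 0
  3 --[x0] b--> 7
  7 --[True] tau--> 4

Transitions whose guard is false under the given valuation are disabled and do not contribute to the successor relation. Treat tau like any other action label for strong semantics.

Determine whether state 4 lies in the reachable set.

Guard filter leaves 15 enabled edge(s).
L0 = {0}
L1 = {6}  cumulative {0,6}
L2 = {7}  cumulative {0,6,7}
L3 = {1,4}  cumulative {0,1,4,6,7}
Reach set: {0,1,4,6,7}
trace reaching 4: d·d·tau

Answer: REACHABLE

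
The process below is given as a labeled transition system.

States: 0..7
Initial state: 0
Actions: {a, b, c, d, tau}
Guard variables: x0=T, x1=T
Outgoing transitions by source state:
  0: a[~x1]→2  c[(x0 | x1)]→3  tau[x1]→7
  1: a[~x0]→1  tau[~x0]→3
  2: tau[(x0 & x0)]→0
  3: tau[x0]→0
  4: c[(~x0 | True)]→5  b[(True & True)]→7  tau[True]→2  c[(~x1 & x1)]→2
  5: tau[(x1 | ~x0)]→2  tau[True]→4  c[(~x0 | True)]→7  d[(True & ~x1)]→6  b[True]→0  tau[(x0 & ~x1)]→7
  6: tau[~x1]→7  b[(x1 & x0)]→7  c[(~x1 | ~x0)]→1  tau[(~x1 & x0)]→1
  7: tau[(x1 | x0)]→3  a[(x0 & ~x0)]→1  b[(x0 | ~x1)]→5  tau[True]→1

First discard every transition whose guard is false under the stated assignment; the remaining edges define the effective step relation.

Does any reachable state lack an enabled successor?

R = {0,1,2,3,4,5,7}
  0: c→3  tau→7  [2 out]
  1: ∅  [deadlock]
  2: tau→0  [1 out]
  3: tau→0  [1 out]
  4: b→7  c→5  tau→2  [3 out]
  5: b→0  c→7  tau→2  tau→4  [4 out]
  7: b→5  tau→1  tau→3  [3 out]
trace reaching 1: tau·tau

Answer: DEADLOCK at state 1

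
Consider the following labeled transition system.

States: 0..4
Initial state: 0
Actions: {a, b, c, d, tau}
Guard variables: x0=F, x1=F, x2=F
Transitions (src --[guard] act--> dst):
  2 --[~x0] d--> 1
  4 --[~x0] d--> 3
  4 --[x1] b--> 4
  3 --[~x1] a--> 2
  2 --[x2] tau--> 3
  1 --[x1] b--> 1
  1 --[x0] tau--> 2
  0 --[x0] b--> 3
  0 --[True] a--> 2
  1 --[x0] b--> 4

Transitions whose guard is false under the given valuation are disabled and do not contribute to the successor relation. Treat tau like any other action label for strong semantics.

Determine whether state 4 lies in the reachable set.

Guard filter leaves 4 enabled edge(s).
Layer 0: {0}
Layer 1: {2}  total {0,2}
Layer 2: {1}  total {0,1,2}
R = {0,1,2}

Answer: UNREACHABLE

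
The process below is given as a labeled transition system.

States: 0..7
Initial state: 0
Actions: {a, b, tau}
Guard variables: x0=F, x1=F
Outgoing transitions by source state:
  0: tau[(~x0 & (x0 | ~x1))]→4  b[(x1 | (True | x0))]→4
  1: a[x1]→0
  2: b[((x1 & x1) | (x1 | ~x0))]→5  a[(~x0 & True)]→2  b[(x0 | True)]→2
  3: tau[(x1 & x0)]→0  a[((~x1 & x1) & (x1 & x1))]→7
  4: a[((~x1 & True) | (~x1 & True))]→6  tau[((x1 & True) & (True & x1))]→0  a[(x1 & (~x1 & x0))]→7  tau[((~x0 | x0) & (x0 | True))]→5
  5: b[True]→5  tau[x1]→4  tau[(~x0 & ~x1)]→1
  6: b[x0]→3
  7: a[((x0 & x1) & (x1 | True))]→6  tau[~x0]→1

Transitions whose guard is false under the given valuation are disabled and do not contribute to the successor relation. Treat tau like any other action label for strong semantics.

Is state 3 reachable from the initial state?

After dropping false guards: 10 live edges.
L0 = {0}
L1 = {4}  total {0,4}
L2 = {5,6}  total {0,4,5,6}
L3 = {1}  total {0,1,4,5,6}
Reachable = {0,1,4,5,6}

Answer: UNREACHABLE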